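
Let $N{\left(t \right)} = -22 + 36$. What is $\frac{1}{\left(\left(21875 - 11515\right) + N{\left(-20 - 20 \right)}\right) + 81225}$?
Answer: $\frac{1}{91599} \approx 1.0917 \cdot 10^{-5}$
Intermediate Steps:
$N{\left(t \right)} = 14$
$\frac{1}{\left(\left(21875 - 11515\right) + N{\left(-20 - 20 \right)}\right) + 81225} = \frac{1}{\left(\left(21875 - 11515\right) + 14\right) + 81225} = \frac{1}{\left(10360 + 14\right) + 81225} = \frac{1}{10374 + 81225} = \frac{1}{91599}$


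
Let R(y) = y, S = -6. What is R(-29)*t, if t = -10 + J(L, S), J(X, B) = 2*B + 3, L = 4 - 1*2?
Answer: 551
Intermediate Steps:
L = 2 (L = 4 - 2 = 2)
J(X, B) = 3 + 2*B
t = -19 (t = -10 + (3 + 2*(-6)) = -10 + (3 - 12) = -10 - 9 = -19)
R(-29)*t = -29*(-19) = 551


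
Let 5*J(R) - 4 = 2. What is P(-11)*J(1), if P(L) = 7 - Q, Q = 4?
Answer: 18/5 ≈ 3.6000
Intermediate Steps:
J(R) = 6/5 (J(R) = ⅘ + (⅕)*2 = ⅘ + ⅖ = 6/5)
P(L) = 3 (P(L) = 7 - 1*4 = 7 - 4 = 3)
P(-11)*J(1) = 3*(6/5) = 18/5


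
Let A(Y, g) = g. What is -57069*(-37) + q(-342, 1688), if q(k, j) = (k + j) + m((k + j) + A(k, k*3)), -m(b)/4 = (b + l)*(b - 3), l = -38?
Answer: 1755323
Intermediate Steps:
m(b) = -4*(-38 + b)*(-3 + b) (m(b) = -4*(b - 38)*(b - 3) = -4*(-38 + b)*(-3 + b))
q(k, j) = -456 - 4*(j + 4*k)² + 165*j + 657*k (q(k, j) = (k + j) + (-456 - 4*((k + j) + k*3)² + 164*((k + j) + k*3)) = (j + k) + (-456 - 4*((j + k) + 3*k)² + 164*((j + k) + 3*k)) = (j + k) + (-456 - 4*(j + 4*k)² + 164*(j + 4*k)) = (j + k) + (-456 - 4*(j + 4*k)² + (164*j + 656*k)) = (j + k) + (-456 - 4*(j + 4*k)² + 164*j + 656*k) = -456 - 4*(j + 4*k)² + 165*j + 657*k)
-57069*(-37) + q(-342, 1688) = -57069*(-37) + (-456 - 4*(1688 + 4*(-342))² + 165*1688 + 657*(-342)) = 2111553 + (-456 - 4*(1688 - 1368)² + 278520 - 224694) = 2111553 + (-456 - 4*320² + 278520 - 224694) = 2111553 + (-456 - 4*102400 + 278520 - 224694) = 2111553 + (-456 - 409600 + 278520 - 224694) = 2111553 - 356230 = 1755323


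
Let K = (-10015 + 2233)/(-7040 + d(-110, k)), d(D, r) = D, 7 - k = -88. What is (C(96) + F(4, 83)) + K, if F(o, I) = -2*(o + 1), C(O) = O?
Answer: 311341/3575 ≈ 87.088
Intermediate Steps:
k = 95 (k = 7 - 1*(-88) = 7 + 88 = 95)
K = 3891/3575 (K = (-10015 + 2233)/(-7040 - 110) = -7782/(-7150) = -7782*(-1/7150) = 3891/3575 ≈ 1.0884)
F(o, I) = -2 - 2*o (F(o, I) = -2*(1 + o) = -2 - 2*o)
(C(96) + F(4, 83)) + K = (96 + (-2 - 2*4)) + 3891/3575 = (96 + (-2 - 8)) + 3891/3575 = (96 - 10) + 3891/3575 = 86 + 3891/3575 = 311341/3575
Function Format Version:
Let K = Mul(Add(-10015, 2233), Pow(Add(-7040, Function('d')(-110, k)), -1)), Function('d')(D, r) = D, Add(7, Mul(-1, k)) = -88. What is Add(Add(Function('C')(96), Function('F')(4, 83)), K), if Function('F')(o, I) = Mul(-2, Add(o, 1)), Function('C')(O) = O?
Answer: Rational(311341, 3575) ≈ 87.088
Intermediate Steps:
k = 95 (k = Add(7, Mul(-1, -88)) = Add(7, 88) = 95)
K = Rational(3891, 3575) (K = Mul(Add(-10015, 2233), Pow(Add(-7040, -110), -1)) = Mul(-7782, Pow(-7150, -1)) = Mul(-7782, Rational(-1, 7150)) = Rational(3891, 3575) ≈ 1.0884)
Function('F')(o, I) = Add(-2, Mul(-2, o)) (Function('F')(o, I) = Mul(-2, Add(1, o)) = Add(-2, Mul(-2, o)))
Add(Add(Function('C')(96), Function('F')(4, 83)), K) = Add(Add(96, Add(-2, Mul(-2, 4))), Rational(3891, 3575)) = Add(Add(96, Add(-2, -8)), Rational(3891, 3575)) = Add(Add(96, -10), Rational(3891, 3575)) = Add(86, Rational(3891, 3575)) = Rational(311341, 3575)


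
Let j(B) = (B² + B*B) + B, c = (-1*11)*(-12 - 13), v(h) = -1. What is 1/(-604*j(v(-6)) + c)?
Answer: -1/329 ≈ -0.0030395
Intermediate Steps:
c = 275 (c = -11*(-25) = 275)
j(B) = B + 2*B² (j(B) = (B² + B²) + B = 2*B² + B = B + 2*B²)
1/(-604*j(v(-6)) + c) = 1/(-(-604)*(1 + 2*(-1)) + 275) = 1/(-(-604)*(1 - 2) + 275) = 1/(-(-604)*(-1) + 275) = 1/(-604*1 + 275) = 1/(-604 + 275) = 1/(-329) = -1/329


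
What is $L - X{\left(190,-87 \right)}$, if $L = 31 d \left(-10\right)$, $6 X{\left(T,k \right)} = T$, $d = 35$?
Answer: $- \frac{32645}{3} \approx -10882.0$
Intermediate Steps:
$X{\left(T,k \right)} = \frac{T}{6}$
$L = -10850$ ($L = 31 \cdot 35 \left(-10\right) = 1085 \left(-10\right) = -10850$)
$L - X{\left(190,-87 \right)} = -10850 - \frac{1}{6} \cdot 190 = -10850 - \frac{95}{3} = - \frac{32645}{3}$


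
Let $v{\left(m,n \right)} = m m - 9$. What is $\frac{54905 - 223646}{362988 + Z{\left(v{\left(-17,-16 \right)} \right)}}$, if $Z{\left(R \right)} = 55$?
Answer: $- \frac{168741}{363043} \approx -0.4648$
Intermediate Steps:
$v{\left(m,n \right)} = -9 + m^{2}$ ($v{\left(m,n \right)} = m^{2} - 9 = -9 + m^{2}$)
$\frac{54905 - 223646}{362988 + Z{\left(v{\left(-17,-16 \right)} \right)}} = \frac{54905 - 223646}{362988 + 55} = - \frac{168741}{363043}$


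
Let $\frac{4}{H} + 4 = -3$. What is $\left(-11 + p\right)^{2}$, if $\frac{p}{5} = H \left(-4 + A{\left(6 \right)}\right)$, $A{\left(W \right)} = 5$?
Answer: $\frac{9409}{49} \approx 192.02$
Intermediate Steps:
$H = - \frac{4}{7}$ ($H = \frac{4}{-4 - 3} = \frac{4}{-7} = 4 \left(- \frac{1}{7}\right) = - \frac{4}{7} \approx -0.57143$)
$p = - \frac{20}{7}$ ($p = 5 \left(- \frac{4 \left(-4 + 5\right)}{7}\right) = 5 \left(\left(- \frac{4}{7}\right) 1\right) = 5 \left(- \frac{4}{7}\right) = - \frac{20}{7} \approx -2.8571$)
$\left(-11 + p\right)^{2} = \left(-11 - \frac{20}{7}\right)^{2} = \left(- \frac{97}{7}\right)^{2} = \frac{9409}{49}$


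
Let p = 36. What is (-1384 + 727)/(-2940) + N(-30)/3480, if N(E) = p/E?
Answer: 15853/71050 ≈ 0.22312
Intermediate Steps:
N(E) = 36/E
(-1384 + 727)/(-2940) + N(-30)/3480 = (-1384 + 727)/(-2940) + (36/(-30))/3480 = -657*(-1/2940) + (36*(-1/30))*(1/3480) = 219/980 - 6/5*1/3480 = 219/980 - 1/2900 = 15853/71050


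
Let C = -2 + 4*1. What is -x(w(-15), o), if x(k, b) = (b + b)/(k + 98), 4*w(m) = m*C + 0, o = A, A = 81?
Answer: -324/181 ≈ -1.7901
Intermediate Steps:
o = 81
C = 2 (C = -2 + 4 = 2)
w(m) = m/2 (w(m) = (m*2 + 0)/4 = (2*m + 0)/4 = (2*m)/4 = m/2)
x(k, b) = 2*b/(98 + k) (x(k, b) = (2*b)/(98 + k) = 2*b/(98 + k))
-x(w(-15), o) = -2*81/(98 + (½)*(-15)) = -2*81/(98 - 15/2) = -2*81/181/2 = -2*81*2/181 = -1*324/181 = -324/181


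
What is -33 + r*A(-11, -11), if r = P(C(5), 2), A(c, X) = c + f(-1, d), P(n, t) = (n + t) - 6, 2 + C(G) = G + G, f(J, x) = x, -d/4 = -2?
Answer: -45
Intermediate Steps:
d = 8 (d = -4*(-2) = 8)
C(G) = -2 + 2*G (C(G) = -2 + (G + G) = -2 + 2*G)
P(n, t) = -6 + n + t
A(c, X) = 8 + c (A(c, X) = c + 8 = 8 + c)
r = 4 (r = -6 + (-2 + 2*5) + 2 = -6 + (-2 + 10) + 2 = -6 + 8 + 2 = 4)
-33 + r*A(-11, -11) = -33 + 4*(8 - 11) = -33 + 4*(-3) = -33 - 12 = -45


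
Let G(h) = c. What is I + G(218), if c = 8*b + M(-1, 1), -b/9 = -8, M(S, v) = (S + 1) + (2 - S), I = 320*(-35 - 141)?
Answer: -55741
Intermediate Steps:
I = -56320 (I = 320*(-176) = -56320)
M(S, v) = 3 (M(S, v) = (1 + S) + (2 - S) = 3)
b = 72 (b = -9*(-8) = 72)
c = 579 (c = 8*72 + 3 = 576 + 3 = 579)
G(h) = 579
I + G(218) = -56320 + 579 = -55741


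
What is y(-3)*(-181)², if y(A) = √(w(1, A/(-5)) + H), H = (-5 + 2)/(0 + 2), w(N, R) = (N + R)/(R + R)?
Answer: 32761*I*√6/6 ≈ 13375.0*I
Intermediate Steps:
w(N, R) = (N + R)/(2*R) (w(N, R) = (N + R)/((2*R)) = (N + R)*(1/(2*R)) = (N + R)/(2*R))
H = -3/2 ≈ -1.5000
y(A) = √(-3/2 - 5*(1 - A/5)/(2*A)) (y(A) = √((1 + A/(-5))/(2*((A/(-5)))) - 3/2) = √((1 + A*(-⅕))/(2*((A*(-⅕)))) - 3/2) = √((1 - A/5)/(2*((-A/5))) - 3/2) = √((-5/A)*(1 - A/5)/2 - 3/2) = √(-5*(1 - A/5)/(2*A) - 3/2) = √(-3/2 - 5*(1 - A/5)/(2*A)))
y(-3)*(-181)² = (√(-4 - 10/(-3))/2)*(-181)² = (√(-4 - 10*(-⅓))/2)*32761 = (√(-4 + 10/3)/2)*32761 = (√(-⅔)/2)*32761 = ((I*√6/3)/2)*32761 = (I*√6/6)*32761 = 32761*I*√6/6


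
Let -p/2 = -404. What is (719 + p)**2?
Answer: 2331729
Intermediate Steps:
p = 808 (p = -2*(-404) = 808)
(719 + p)**2 = (719 + 808)**2 = 1527**2 = 2331729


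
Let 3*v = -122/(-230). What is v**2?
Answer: 3721/119025 ≈ 0.031262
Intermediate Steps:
v = 61/345 (v = (-122/(-230))/3 = (-122*(-1/230))/3 = (1/3)*(61/115) = 61/345 ≈ 0.17681)
v**2 = (61/345)**2 = 3721/119025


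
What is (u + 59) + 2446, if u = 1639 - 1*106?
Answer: 4038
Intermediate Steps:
u = 1533 (u = 1639 - 106 = 1533)
(u + 59) + 2446 = (1533 + 59) + 2446 = 1592 + 2446 = 4038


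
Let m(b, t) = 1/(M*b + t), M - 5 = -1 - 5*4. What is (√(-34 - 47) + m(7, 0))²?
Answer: (1 - 1008*I)²/12544 ≈ -81.0 - 0.16071*I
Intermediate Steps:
M = -16 (M = 5 + (-1 - 5*4) = 5 + (-1 - 20) = 5 - 21 = -16)
m(b, t) = 1/(t - 16*b) (m(b, t) = 1/(-16*b + t) = 1/(t - 16*b))
(√(-34 - 47) + m(7, 0))² = (√(-34 - 47) + 1/(0 - 16*7))² = (√(-81) + 1/(0 - 112))² = (9*I + 1/(-112))² = (9*I - 1/112)² = (-1/112 + 9*I)²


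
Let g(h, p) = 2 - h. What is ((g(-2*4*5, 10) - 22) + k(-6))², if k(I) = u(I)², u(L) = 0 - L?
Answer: 3136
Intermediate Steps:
u(L) = -L
k(I) = I² (k(I) = (-I)² = I²)
((g(-2*4*5, 10) - 22) + k(-6))² = (((2 - (-2*4)*5) - 22) + (-6)²)² = (((2 - (-8)*5) - 22) + 36)² = (((2 - 1*(-40)) - 22) + 36)² = (((2 + 40) - 22) + 36)² = ((42 - 22) + 36)² = (20 + 36)² = 56² = 3136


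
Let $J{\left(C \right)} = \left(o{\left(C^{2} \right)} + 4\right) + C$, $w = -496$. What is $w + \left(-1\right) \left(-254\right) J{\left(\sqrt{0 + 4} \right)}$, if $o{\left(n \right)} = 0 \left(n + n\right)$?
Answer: $1028$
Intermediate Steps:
$o{\left(n \right)} = 0$ ($o{\left(n \right)} = 0 \cdot 2 n = 0$)
$J{\left(C \right)} = 4 + C$ ($J{\left(C \right)} = \left(0 + 4\right) + C = 4 + C$)
$w + \left(-1\right) \left(-254\right) J{\left(\sqrt{0 + 4} \right)} = -496 + \left(-1\right) \left(-254\right) \left(4 + \sqrt{0 + 4}\right) = -496 + 254 \left(4 + \sqrt{4}\right) = -496 + 254 \left(4 + 2\right) = -496 + 254 \cdot 6 = -496 + 1524 = 1028$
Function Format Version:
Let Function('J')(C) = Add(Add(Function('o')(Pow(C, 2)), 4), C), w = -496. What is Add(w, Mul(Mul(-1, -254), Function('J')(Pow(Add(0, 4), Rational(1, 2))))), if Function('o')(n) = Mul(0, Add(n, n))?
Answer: 1028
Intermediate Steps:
Function('o')(n) = 0 (Function('o')(n) = Mul(0, Mul(2, n)) = 0)
Function('J')(C) = Add(4, C) (Function('J')(C) = Add(Add(0, 4), C) = Add(4, C))
Add(w, Mul(Mul(-1, -254), Function('J')(Pow(Add(0, 4), Rational(1, 2))))) = Add(-496, Mul(Mul(-1, -254), Add(4, Pow(Add(0, 4), Rational(1, 2))))) = Add(-496, Mul(254, Add(4, Pow(4, Rational(1, 2))))) = Add(-496, Mul(254, Add(4, 2))) = Add(-496, Mul(254, 6)) = Add(-496, 1524) = 1028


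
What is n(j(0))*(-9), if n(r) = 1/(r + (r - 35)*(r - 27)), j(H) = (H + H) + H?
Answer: -1/105 ≈ -0.0095238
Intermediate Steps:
j(H) = 3*H (j(H) = 2*H + H = 3*H)
n(r) = 1/(r + (-35 + r)*(-27 + r))
n(j(0))*(-9) = -9/(945 + (3*0)² - 183*0) = -9/(945 + 0² - 61*0) = -9/(945 + 0 + 0) = -9/945 = (1/945)*(-9) = -1/105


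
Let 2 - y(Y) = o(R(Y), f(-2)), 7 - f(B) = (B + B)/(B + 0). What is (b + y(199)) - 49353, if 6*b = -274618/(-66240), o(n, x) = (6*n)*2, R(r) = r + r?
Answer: -10755980131/198720 ≈ -54126.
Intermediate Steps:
R(r) = 2*r
f(B) = 5 (f(B) = 7 - (B + B)/(B + 0) = 7 - 2*B/B = 7 - 1*2 = 7 - 2 = 5)
o(n, x) = 12*n
y(Y) = 2 - 24*Y (y(Y) = 2 - 12*2*Y = 2 - 24*Y)
b = 137309/198720 (b = (-274618/(-66240))/6 = (-274618*(-1/66240))/6 = (⅙)*(137309/33120) = 137309/198720 ≈ 0.69097)
(b + y(199)) - 49353 = (137309/198720 + (2 - 24*199)) - 49353 = (137309/198720 + (2 - 4776)) - 49353 = (137309/198720 - 4774) - 49353 = -948551971/198720 - 49353 = -10755980131/198720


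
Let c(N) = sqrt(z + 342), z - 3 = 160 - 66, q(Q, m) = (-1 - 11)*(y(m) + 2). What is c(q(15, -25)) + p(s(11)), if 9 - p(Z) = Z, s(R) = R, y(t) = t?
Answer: -2 + sqrt(439) ≈ 18.952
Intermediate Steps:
q(Q, m) = -24 - 12*m (q(Q, m) = (-1 - 11)*(m + 2) = -12*(2 + m) = -24 - 12*m)
p(Z) = 9 - Z
z = 97 (z = 3 + (160 - 66) = 3 + 94 = 97)
c(N) = sqrt(439) (c(N) = sqrt(97 + 342) = sqrt(439))
c(q(15, -25)) + p(s(11)) = sqrt(439) + (9 - 1*11) = sqrt(439) + (9 - 11) = sqrt(439) - 2 = -2 + sqrt(439)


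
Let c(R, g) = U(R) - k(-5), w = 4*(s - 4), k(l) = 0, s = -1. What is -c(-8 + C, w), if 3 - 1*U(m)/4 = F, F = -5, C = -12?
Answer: -32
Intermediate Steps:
U(m) = 32 (U(m) = 12 - 4*(-5) = 12 + 20 = 32)
w = -20 (w = 4*(-1 - 4) = 4*(-5) = -20)
c(R, g) = 32 (c(R, g) = 32 - 1*0 = 32 + 0 = 32)
-c(-8 + C, w) = -1*32 = -32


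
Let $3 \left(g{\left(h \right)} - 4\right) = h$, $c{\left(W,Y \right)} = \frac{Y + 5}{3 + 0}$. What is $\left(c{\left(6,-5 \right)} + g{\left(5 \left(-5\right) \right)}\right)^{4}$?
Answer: $\frac{28561}{81} \approx 352.6$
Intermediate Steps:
$c{\left(W,Y \right)} = \frac{5}{3} + \frac{Y}{3}$ ($c{\left(W,Y \right)} = \frac{5 + Y}{3} = \left(5 + Y\right) \frac{1}{3} = \frac{5}{3} + \frac{Y}{3}$)
$g{\left(h \right)} = 4 + \frac{h}{3}$
$\left(c{\left(6,-5 \right)} + g{\left(5 \left(-5\right) \right)}\right)^{4} = \left(\left(\frac{5}{3} + \frac{1}{3} \left(-5\right)\right) + \left(4 + \frac{5 \left(-5\right)}{3}\right)\right)^{4} = \left(\left(\frac{5}{3} - \frac{5}{3}\right) + \left(4 + \frac{1}{3} \left(-25\right)\right)\right)^{4} = \left(0 + \left(4 - \frac{25}{3}\right)\right)^{4} = \left(0 - \frac{13}{3}\right)^{4} = \left(- \frac{13}{3}\right)^{4} = \frac{28561}{81}$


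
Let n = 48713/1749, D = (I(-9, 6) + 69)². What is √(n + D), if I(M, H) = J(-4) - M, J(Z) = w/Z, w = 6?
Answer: √71948950557/3498 ≈ 76.682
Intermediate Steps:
J(Z) = 6/Z
I(M, H) = -3/2 - M (I(M, H) = 6/(-4) - M = 6*(-¼) - M = -3/2 - M)
D = 23409/4 (D = ((-3/2 - 1*(-9)) + 69)² = ((-3/2 + 9) + 69)² = (15/2 + 69)² = (153/2)² = 23409/4 ≈ 5852.3)
n = 48713/1749 (n = 48713*(1/1749) = 48713/1749 ≈ 27.852)
√(n + D) = √(48713/1749 + 23409/4) = √(41137193/6996) = √71948950557/3498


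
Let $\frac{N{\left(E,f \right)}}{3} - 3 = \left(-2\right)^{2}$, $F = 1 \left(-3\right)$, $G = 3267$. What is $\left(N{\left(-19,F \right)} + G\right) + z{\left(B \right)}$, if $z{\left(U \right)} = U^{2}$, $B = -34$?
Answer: $4444$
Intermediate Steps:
$F = -3$
$N{\left(E,f \right)} = 21$ ($N{\left(E,f \right)} = 9 + 3 \left(-2\right)^{2} = 9 + 3 \cdot 4 = 9 + 12 = 21$)
$\left(N{\left(-19,F \right)} + G\right) + z{\left(B \right)} = \left(21 + 3267\right) + \left(-34\right)^{2} = 3288 + 1156 = 4444$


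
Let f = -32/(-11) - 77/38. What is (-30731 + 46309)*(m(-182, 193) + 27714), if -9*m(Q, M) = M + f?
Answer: 811450425725/1881 ≈ 4.3139e+8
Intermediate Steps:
f = 369/418 (f = -32*(-1/11) - 77*1/38 = 32/11 - 77/38 = 369/418 ≈ 0.88278)
m(Q, M) = -41/418 - M/9 (m(Q, M) = -(M + 369/418)/9 = -(369/418 + M)/9 = -41/418 - M/9)
(-30731 + 46309)*(m(-182, 193) + 27714) = (-30731 + 46309)*((-41/418 - ⅑*193) + 27714) = 15578*((-41/418 - 193/9) + 27714) = 15578*(-81043/3762 + 27714) = 15578*(104179025/3762) = 811450425725/1881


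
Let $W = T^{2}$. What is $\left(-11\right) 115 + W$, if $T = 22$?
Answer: $-781$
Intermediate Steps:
$W = 484$ ($W = 22^{2} = 484$)
$\left(-11\right) 115 + W = \left(-11\right) 115 + 484 = -1265 + 484 = -781$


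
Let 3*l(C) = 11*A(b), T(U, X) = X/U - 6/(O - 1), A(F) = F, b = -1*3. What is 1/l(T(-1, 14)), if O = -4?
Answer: -1/11 ≈ -0.090909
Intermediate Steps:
b = -3
T(U, X) = 6/5 + X/U (T(U, X) = X/U - 6/(-4 - 1) = X/U - 6/(-5) = X/U - 6*(-⅕) = X/U + 6/5 = 6/5 + X/U)
l(C) = -11 (l(C) = (11*(-3))/3 = (⅓)*(-33) = -11)
1/l(T(-1, 14)) = 1/(-11) = -1/11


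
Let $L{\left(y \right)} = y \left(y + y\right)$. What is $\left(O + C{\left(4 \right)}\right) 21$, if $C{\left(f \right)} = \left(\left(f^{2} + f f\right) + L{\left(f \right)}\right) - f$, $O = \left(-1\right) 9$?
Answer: $1071$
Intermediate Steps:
$O = -9$
$L{\left(y \right)} = 2 y^{2}$ ($L{\left(y \right)} = y 2 y = 2 y^{2}$)
$C{\left(f \right)} = - f + 4 f^{2}$ ($C{\left(f \right)} = \left(\left(f^{2} + f f\right) + 2 f^{2}\right) - f = \left(\left(f^{2} + f^{2}\right) + 2 f^{2}\right) - f = \left(2 f^{2} + 2 f^{2}\right) - f = 4 f^{2} - f = - f + 4 f^{2}$)
$\left(O + C{\left(4 \right)}\right) 21 = \left(-9 + 4 \left(-1 + 4 \cdot 4\right)\right) 21 = \left(-9 + 4 \left(-1 + 16\right)\right) 21 = \left(-9 + 4 \cdot 15\right) 21 = \left(-9 + 60\right) 21 = 51 \cdot 21 = 1071$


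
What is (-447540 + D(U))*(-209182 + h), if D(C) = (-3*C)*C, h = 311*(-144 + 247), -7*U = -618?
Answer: 583964896224/7 ≈ 8.3424e+10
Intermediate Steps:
U = 618/7 (U = -1/7*(-618) = 618/7 ≈ 88.286)
h = 32033 (h = 311*103 = 32033)
D(C) = -3*C**2
(-447540 + D(U))*(-209182 + h) = (-447540 - 3*(618/7)**2)*(-209182 + 32033) = (-447540 - 3*381924/49)*(-177149) = (-447540 - 1145772/49)*(-177149) = -23075232/49*(-177149) = 583964896224/7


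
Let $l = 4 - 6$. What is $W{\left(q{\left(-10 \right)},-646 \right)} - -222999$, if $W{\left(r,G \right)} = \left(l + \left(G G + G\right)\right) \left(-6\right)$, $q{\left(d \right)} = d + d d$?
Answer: $-2277009$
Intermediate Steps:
$q{\left(d \right)} = d + d^{2}$
$l = -2$
$W{\left(r,G \right)} = 12 - 6 G - 6 G^{2}$ ($W{\left(r,G \right)} = \left(-2 + \left(G G + G\right)\right) \left(-6\right) = \left(-2 + \left(G^{2} + G\right)\right) \left(-6\right) = \left(-2 + \left(G + G^{2}\right)\right) \left(-6\right) = \left(-2 + G + G^{2}\right) \left(-6\right) = 12 - 6 G - 6 G^{2}$)
$W{\left(q{\left(-10 \right)},-646 \right)} - -222999 = \left(12 - -3876 - 6 \left(-646\right)^{2}\right) - -222999 = \left(12 + 3876 - 2503896\right) + 222999 = -2500008 + 222999 = -2277009$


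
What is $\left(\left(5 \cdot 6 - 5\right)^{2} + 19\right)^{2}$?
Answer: $414736$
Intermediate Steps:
$\left(\left(5 \cdot 6 - 5\right)^{2} + 19\right)^{2} = \left(\left(30 - 5\right)^{2} + 19\right)^{2} = \left(25^{2} + 19\right)^{2} = \left(625 + 19\right)^{2} = 644^{2} = 414736$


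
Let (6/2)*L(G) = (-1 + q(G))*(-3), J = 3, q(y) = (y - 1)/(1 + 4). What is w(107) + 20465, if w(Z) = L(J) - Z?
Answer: 101793/5 ≈ 20359.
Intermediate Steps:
q(y) = -⅕ + y/5 (q(y) = (-1 + y)/5 = (-1 + y)*(⅕) = -⅕ + y/5)
L(G) = 6/5 - G/5 (L(G) = ((-1 + (-⅕ + G/5))*(-3))/3 = ((-6/5 + G/5)*(-3))/3 = (18/5 - 3*G/5)/3 = 6/5 - G/5)
w(Z) = ⅗ - Z (w(Z) = (6/5 - ⅕*3) - Z = (6/5 - ⅗) - Z = ⅗ - Z)
w(107) + 20465 = (⅗ - 1*107) + 20465 = (⅗ - 107) + 20465 = -532/5 + 20465 = 101793/5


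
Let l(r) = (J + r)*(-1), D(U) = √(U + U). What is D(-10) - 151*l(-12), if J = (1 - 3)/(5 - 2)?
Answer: -5738/3 + 2*I*√5 ≈ -1912.7 + 4.4721*I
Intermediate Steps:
J = -⅔ (J = -2/3 = -2*⅓ = -⅔ ≈ -0.66667)
D(U) = √2*√U (D(U) = √(2*U) = √2*√U)
l(r) = ⅔ - r (l(r) = (-⅔ + r)*(-1) = ⅔ - r)
D(-10) - 151*l(-12) = √2*√(-10) - 151*(⅔ - 1*(-12)) = √2*(I*√10) - 151*(⅔ + 12) = 2*I*√5 - 151*38/3 = 2*I*√5 - 5738/3 = -5738/3 + 2*I*√5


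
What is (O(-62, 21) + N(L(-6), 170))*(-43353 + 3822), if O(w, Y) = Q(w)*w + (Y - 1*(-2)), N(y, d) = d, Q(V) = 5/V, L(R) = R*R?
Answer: -7827138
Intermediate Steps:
L(R) = R²
O(w, Y) = 7 + Y (O(w, Y) = (5/w)*w + (Y - 1*(-2)) = 5 + (Y + 2) = 5 + (2 + Y) = 7 + Y)
(O(-62, 21) + N(L(-6), 170))*(-43353 + 3822) = ((7 + 21) + 170)*(-43353 + 3822) = (28 + 170)*(-39531) = 198*(-39531) = -7827138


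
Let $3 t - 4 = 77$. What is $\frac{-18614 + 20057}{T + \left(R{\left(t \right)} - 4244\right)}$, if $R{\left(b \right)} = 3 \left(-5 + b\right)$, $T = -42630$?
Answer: $- \frac{1443}{46808} \approx -0.030828$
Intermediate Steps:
$t = 27$ ($t = \frac{4}{3} + \frac{1}{3} \cdot 77 = \frac{4}{3} + \frac{77}{3} = 27$)
$R{\left(b \right)} = -15 + 3 b$
$\frac{-18614 + 20057}{T + \left(R{\left(t \right)} - 4244\right)} = \frac{-18614 + 20057}{-42630 + \left(\left(-15 + 3 \cdot 27\right) - 4244\right)} = \frac{1443}{-42630 + \left(\left(-15 + 81\right) - 4244\right)} = \frac{1443}{-42630 + \left(66 - 4244\right)} = \frac{1443}{-42630 - 4178} = \frac{1443}{-46808} = 1443 \left(- \frac{1}{46808}\right) = - \frac{1443}{46808}$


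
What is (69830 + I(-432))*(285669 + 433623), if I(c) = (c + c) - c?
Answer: 49917426216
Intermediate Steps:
I(c) = c (I(c) = 2*c - c = c)
(69830 + I(-432))*(285669 + 433623) = (69830 - 432)*(285669 + 433623) = 69398*719292 = 49917426216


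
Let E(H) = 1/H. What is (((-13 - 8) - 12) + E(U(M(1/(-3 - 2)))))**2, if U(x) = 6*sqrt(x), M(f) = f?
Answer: (198 + I*sqrt(5))**2/36 ≈ 1088.9 + 24.597*I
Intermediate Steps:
E(H) = 1/H
(((-13 - 8) - 12) + E(U(M(1/(-3 - 2)))))**2 = (((-13 - 8) - 12) + 1/(6*sqrt(1/(-3 - 2))))**2 = ((-21 - 12) + 1/(6*sqrt(1/(-5))))**2 = (-33 + 1/(6*sqrt(-1/5)))**2 = (-33 + 1/(6*(I*sqrt(5)/5)))**2 = (-33 + 1/(6*I*sqrt(5)/5))**2 = (-33 - I*sqrt(5)/6)**2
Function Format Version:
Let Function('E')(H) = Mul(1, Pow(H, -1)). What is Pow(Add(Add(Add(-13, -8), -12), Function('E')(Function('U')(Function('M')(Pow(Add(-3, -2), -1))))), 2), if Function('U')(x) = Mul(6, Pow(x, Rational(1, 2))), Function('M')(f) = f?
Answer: Mul(Rational(1, 36), Pow(Add(198, Mul(I, Pow(5, Rational(1, 2)))), 2)) ≈ Add(1088.9, Mul(24.597, I))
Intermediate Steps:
Function('E')(H) = Pow(H, -1)
Pow(Add(Add(Add(-13, -8), -12), Function('E')(Function('U')(Function('M')(Pow(Add(-3, -2), -1))))), 2) = Pow(Add(Add(Add(-13, -8), -12), Pow(Mul(6, Pow(Pow(Add(-3, -2), -1), Rational(1, 2))), -1)), 2) = Pow(Add(Add(-21, -12), Pow(Mul(6, Pow(Pow(-5, -1), Rational(1, 2))), -1)), 2) = Pow(Add(-33, Pow(Mul(6, Pow(Rational(-1, 5), Rational(1, 2))), -1)), 2) = Pow(Add(-33, Pow(Mul(6, Mul(Rational(1, 5), I, Pow(5, Rational(1, 2)))), -1)), 2) = Pow(Add(-33, Pow(Mul(Rational(6, 5), I, Pow(5, Rational(1, 2))), -1)), 2) = Pow(Add(-33, Mul(Rational(-1, 6), I, Pow(5, Rational(1, 2)))), 2)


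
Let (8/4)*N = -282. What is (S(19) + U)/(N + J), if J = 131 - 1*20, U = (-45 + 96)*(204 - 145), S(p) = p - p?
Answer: -1003/10 ≈ -100.30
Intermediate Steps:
N = -141 (N = (½)*(-282) = -141)
S(p) = 0
U = 3009 (U = 51*59 = 3009)
J = 111 (J = 131 - 20 = 111)
(S(19) + U)/(N + J) = (0 + 3009)/(-141 + 111) = 3009/(-30) = 3009*(-1/30) = -1003/10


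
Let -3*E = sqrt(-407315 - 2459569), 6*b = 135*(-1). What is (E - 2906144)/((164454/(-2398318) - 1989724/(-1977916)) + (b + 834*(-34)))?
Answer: 3446448149827362368/33653459058317285 + 2371835772644*I*sqrt(716721)/100960377174951855 ≈ 102.41 + 0.019889*I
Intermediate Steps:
b = -45/2 (b = (135*(-1))/6 = (1/6)*(-135) = -45/2 ≈ -22.500)
E = -2*I*sqrt(716721)/3 (E = -sqrt(-407315 - 2459569)/3 = -2*I*sqrt(716721)/3 ≈ -564.4*I)
(E - 2906144)/((164454/(-2398318) - 1989724/(-1977916)) + (b + 834*(-34))) = (-2*I*sqrt(716721)/3 - 2906144)/((164454/(-2398318) - 1989724/(-1977916)) + (-45/2 + 834*(-34))) = (-2906144 - 2*I*sqrt(716721)/3)/((164454*(-1/2398318) - 1989724*(-1/1977916)) + (-45/2 - 28356)) = (-2906144 - 2*I*sqrt(716721)/3)/((-82227/1199159 + 497431/494479) - 56757/2) = (-2906144 - 2*I*sqrt(716721)/3)/(555839335796/592958943161 - 56757/2) = (-2906144 - 2*I*sqrt(716721)/3)/(-33653459058317285/1185917886322) = (-2906144 - 2*I*sqrt(716721)/3)*(-1185917886322/33653459058317285) = 3446448149827362368/33653459058317285 + 2371835772644*I*sqrt(716721)/100960377174951855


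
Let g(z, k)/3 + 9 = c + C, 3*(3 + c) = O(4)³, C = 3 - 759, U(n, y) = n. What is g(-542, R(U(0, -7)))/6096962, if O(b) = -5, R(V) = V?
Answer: -2429/6096962 ≈ -0.00039840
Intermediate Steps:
C = -756
c = -134/3 (c = -3 + (⅓)*(-5)³ = -3 + (⅓)*(-125) = -3 - 125/3 = -134/3 ≈ -44.667)
g(z, k) = -2429 (g(z, k) = -27 + 3*(-134/3 - 756) = -27 + 3*(-2402/3) = -27 - 2402 = -2429)
g(-542, R(U(0, -7)))/6096962 = -2429/6096962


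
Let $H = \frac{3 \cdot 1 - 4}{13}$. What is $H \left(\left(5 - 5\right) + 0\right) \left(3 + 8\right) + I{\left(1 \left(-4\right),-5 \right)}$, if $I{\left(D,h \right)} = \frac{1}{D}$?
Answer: $- \frac{1}{4} \approx -0.25$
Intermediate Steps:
$H = - \frac{1}{13}$ ($H = \left(3 - 4\right) \frac{1}{13} = \left(-1\right) \frac{1}{13} = - \frac{1}{13} \approx -0.076923$)
$H \left(\left(5 - 5\right) + 0\right) \left(3 + 8\right) + I{\left(1 \left(-4\right),-5 \right)} = - \frac{\left(\left(5 - 5\right) + 0\right) \left(3 + 8\right)}{13} + \frac{1}{1 \left(-4\right)} = - \frac{\left(0 + 0\right) 11}{13} + \frac{1}{-4} = - \frac{0 \cdot 11}{13} - \frac{1}{4} = \left(- \frac{1}{13}\right) 0 - \frac{1}{4} = 0 - \frac{1}{4} = - \frac{1}{4}$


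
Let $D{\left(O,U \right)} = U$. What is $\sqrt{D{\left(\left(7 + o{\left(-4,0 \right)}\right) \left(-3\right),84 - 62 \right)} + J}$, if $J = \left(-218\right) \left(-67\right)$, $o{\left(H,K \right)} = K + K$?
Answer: $2 \sqrt{3657} \approx 120.95$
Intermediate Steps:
$o{\left(H,K \right)} = 2 K$
$J = 14606$
$\sqrt{D{\left(\left(7 + o{\left(-4,0 \right)}\right) \left(-3\right),84 - 62 \right)} + J} = \sqrt{\left(84 - 62\right) + 14606} = \sqrt{22 + 14606} = \sqrt{14628} = 2 \sqrt{3657}$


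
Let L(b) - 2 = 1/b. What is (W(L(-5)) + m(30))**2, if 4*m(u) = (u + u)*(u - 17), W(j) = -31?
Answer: 26896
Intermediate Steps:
L(b) = 2 + 1/b
m(u) = u*(-17 + u)/2 (m(u) = ((u + u)*(u - 17))/4 = ((2*u)*(-17 + u))/4 = (2*u*(-17 + u))/4 = u*(-17 + u)/2)
(W(L(-5)) + m(30))**2 = (-31 + (1/2)*30*(-17 + 30))**2 = (-31 + (1/2)*30*13)**2 = (-31 + 195)**2 = 164**2 = 26896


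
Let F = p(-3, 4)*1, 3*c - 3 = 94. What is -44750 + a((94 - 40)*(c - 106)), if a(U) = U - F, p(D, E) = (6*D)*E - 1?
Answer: -48655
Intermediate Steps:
c = 97/3 (c = 1 + (1/3)*94 = 1 + 94/3 = 97/3 ≈ 32.333)
p(D, E) = -1 + 6*D*E (p(D, E) = 6*D*E - 1 = -1 + 6*D*E)
F = -73 (F = (-1 + 6*(-3)*4)*1 = (-1 - 72)*1 = -73*1 = -73)
a(U) = 73 + U (a(U) = U - 1*(-73) = U + 73 = 73 + U)
-44750 + a((94 - 40)*(c - 106)) = -44750 + (73 + (94 - 40)*(97/3 - 106)) = -44750 + (73 + 54*(-221/3)) = -44750 + (73 - 3978) = -44750 - 3905 = -48655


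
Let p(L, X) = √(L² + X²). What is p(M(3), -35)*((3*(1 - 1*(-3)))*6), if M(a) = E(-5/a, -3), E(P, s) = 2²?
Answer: 72*√1241 ≈ 2536.4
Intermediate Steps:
E(P, s) = 4
M(a) = 4
p(M(3), -35)*((3*(1 - 1*(-3)))*6) = √(4² + (-35)²)*((3*(1 - 1*(-3)))*6) = √(16 + 1225)*((3*(1 + 3))*6) = √1241*((3*4)*6) = √1241*(12*6) = √1241*72 = 72*√1241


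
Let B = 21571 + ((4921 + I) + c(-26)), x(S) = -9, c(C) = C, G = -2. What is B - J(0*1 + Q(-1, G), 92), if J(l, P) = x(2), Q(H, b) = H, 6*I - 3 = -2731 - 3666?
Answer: 76228/3 ≈ 25409.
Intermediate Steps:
I = -3197/3 (I = ½ + (-2731 - 3666)/6 = ½ + (⅙)*(-6397) = ½ - 6397/6 = -3197/3 ≈ -1065.7)
J(l, P) = -9
B = 76201/3 (B = 21571 + ((4921 - 3197/3) - 26) = 21571 + (11566/3 - 26) = 21571 + 11488/3 = 76201/3 ≈ 25400.)
B - J(0*1 + Q(-1, G), 92) = 76201/3 - 1*(-9) = 76201/3 + 9 = 76228/3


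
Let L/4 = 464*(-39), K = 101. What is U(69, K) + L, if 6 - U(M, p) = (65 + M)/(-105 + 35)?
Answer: -2533163/35 ≈ -72376.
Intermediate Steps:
U(M, p) = 97/14 + M/70 (U(M, p) = 6 - (65 + M)/(-105 + 35) = 6 - (65 + M)/(-70) = 6 - (65 + M)*(-1)/70 = 6 - (-13/14 - M/70) = 6 + (13/14 + M/70) = 97/14 + M/70)
L = -72384 (L = 4*(464*(-39)) = 4*(-18096) = -72384)
U(69, K) + L = (97/14 + (1/70)*69) - 72384 = (97/14 + 69/70) - 72384 = 277/35 - 72384 = -2533163/35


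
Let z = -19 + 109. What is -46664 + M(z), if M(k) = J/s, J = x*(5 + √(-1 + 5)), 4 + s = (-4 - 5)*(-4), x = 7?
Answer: -1493199/32 ≈ -46663.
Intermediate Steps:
z = 90
s = 32 (s = -4 + (-4 - 5)*(-4) = -4 - 9*(-4) = -4 + 36 = 32)
J = 49 (J = 7*(5 + √(-1 + 5)) = 7*(5 + √4) = 7*(5 + 2) = 7*7 = 49)
M(k) = 49/32
-46664 + M(z) = -46664 + 49/32 = -1493199/32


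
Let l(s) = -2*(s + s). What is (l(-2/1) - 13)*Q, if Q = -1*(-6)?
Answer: -30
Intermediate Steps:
Q = 6
l(s) = -4*s
(l(-2/1) - 13)*Q = (-(-8)/1 - 13)*6 = (-(-8) - 13)*6 = (-4*(-2) - 13)*6 = (8 - 13)*6 = -5*6 = -30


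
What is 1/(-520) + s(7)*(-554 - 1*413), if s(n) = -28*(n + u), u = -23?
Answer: -225272321/520 ≈ -4.3322e+5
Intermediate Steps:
s(n) = 644 - 28*n (s(n) = -28*(n - 23) = -28*(-23 + n) = 644 - 28*n)
1/(-520) + s(7)*(-554 - 1*413) = 1/(-520) + (644 - 28*7)*(-554 - 1*413) = -1/520 + (644 - 196)*(-554 - 413) = -1/520 + 448*(-967) = -1/520 - 433216 = -225272321/520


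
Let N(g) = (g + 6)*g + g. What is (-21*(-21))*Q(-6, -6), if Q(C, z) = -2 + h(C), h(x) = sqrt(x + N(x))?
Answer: -882 + 882*I*sqrt(3) ≈ -882.0 + 1527.7*I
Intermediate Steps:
N(g) = g + g*(6 + g) (N(g) = (6 + g)*g + g = g*(6 + g) + g = g + g*(6 + g))
h(x) = sqrt(x + x*(7 + x))
Q(C, z) = -2 + sqrt(C*(8 + C))
(-21*(-21))*Q(-6, -6) = (-21*(-21))*(-2 + sqrt(-6*(8 - 6))) = 441*(-2 + sqrt(-6*2)) = 441*(-2 + sqrt(-12)) = 441*(-2 + 2*I*sqrt(3)) = -882 + 882*I*sqrt(3)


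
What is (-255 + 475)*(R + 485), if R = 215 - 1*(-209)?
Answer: 199980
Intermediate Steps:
R = 424 (R = 215 + 209 = 424)
(-255 + 475)*(R + 485) = (-255 + 475)*(424 + 485) = 220*909 = 199980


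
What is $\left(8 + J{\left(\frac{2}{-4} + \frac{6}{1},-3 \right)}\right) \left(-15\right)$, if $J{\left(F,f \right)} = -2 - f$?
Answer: $-135$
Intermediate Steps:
$\left(8 + J{\left(\frac{2}{-4} + \frac{6}{1},-3 \right)}\right) \left(-15\right) = \left(8 - -1\right) \left(-15\right) = \left(8 + \left(-2 + 3\right)\right) \left(-15\right) = \left(8 + 1\right) \left(-15\right) = 9 \left(-15\right) = -135$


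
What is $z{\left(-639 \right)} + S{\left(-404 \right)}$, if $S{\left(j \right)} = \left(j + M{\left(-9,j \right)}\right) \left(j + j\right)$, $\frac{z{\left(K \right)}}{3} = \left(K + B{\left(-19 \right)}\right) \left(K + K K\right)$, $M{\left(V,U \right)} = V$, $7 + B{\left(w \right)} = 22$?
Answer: $-762847000$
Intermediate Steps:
$B{\left(w \right)} = 15$ ($B{\left(w \right)} = -7 + 22 = 15$)
$z{\left(K \right)} = 3 \left(15 + K\right) \left(K + K^{2}\right)$ ($z{\left(K \right)} = 3 \left(K + 15\right) \left(K + K K\right) = 3 \left(15 + K\right) \left(K + K^{2}\right)$)
$S{\left(j \right)} = 2 j \left(-9 + j\right)$ ($S{\left(j \right)} = \left(j - 9\right) \left(j + j\right) = \left(-9 + j\right) 2 j = 2 j \left(-9 + j\right)$)
$z{\left(-639 \right)} + S{\left(-404 \right)} = 3 \left(-639\right) \left(15 + \left(-639\right)^{2} + 16 \left(-639\right)\right) + 2 \left(-404\right) \left(-9 - 404\right) = 3 \left(-639\right) \left(15 + 408321 - 10224\right) + 2 \left(-404\right) \left(-413\right) = 3 \left(-639\right) 398112 + 333704 = -763180704 + 333704 = -762847000$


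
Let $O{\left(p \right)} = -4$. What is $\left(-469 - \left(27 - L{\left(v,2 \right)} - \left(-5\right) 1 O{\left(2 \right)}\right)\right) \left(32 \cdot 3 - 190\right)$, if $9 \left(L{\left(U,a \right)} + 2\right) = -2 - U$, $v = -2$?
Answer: $44932$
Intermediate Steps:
$L{\left(U,a \right)} = - \frac{20}{9} - \frac{U}{9}$ ($L{\left(U,a \right)} = -2 + \frac{-2 - U}{9} = -2 - \left(\frac{2}{9} + \frac{U}{9}\right) = - \frac{20}{9} - \frac{U}{9}$)
$\left(-469 - \left(27 - L{\left(v,2 \right)} - \left(-5\right) 1 O{\left(2 \right)}\right)\right) \left(32 \cdot 3 - 190\right) = \left(-469 - \left(29 - \left(-5\right) 1 \left(-4\right)\right)\right) \left(32 \cdot 3 - 190\right) = \left(-469 + \left(\left(\left(-5\right) \left(-4\right) + \left(- \frac{20}{9} + \frac{2}{9}\right)\right) - 27\right)\right) \left(96 - 190\right) = \left(-469 + \left(\left(20 - 2\right) - 27\right)\right) \left(-94\right) = \left(-469 + \left(18 - 27\right)\right) \left(-94\right) = \left(-469 - 9\right) \left(-94\right) = \left(-478\right) \left(-94\right) = 44932$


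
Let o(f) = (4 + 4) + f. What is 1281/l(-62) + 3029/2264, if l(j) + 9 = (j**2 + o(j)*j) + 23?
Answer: 4121193/2719064 ≈ 1.5157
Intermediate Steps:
o(f) = 8 + f
l(j) = 14 + j**2 + j*(8 + j) (l(j) = -9 + ((j**2 + (8 + j)*j) + 23) = -9 + ((j**2 + j*(8 + j)) + 23) = -9 + (23 + j**2 + j*(8 + j)) = 14 + j**2 + j*(8 + j))
1281/l(-62) + 3029/2264 = 1281/(14 + (-62)**2 - 62*(8 - 62)) + 3029/2264 = 1281/(14 + 3844 - 62*(-54)) + 3029*(1/2264) = 1281/(14 + 3844 + 3348) + 3029/2264 = 1281/7206 + 3029/2264 = 1281*(1/7206) + 3029/2264 = 427/2402 + 3029/2264 = 4121193/2719064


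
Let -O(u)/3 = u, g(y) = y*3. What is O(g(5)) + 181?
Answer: 136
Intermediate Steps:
g(y) = 3*y
O(u) = -3*u
O(g(5)) + 181 = -9*5 + 181 = -3*15 + 181 = -45 + 181 = 136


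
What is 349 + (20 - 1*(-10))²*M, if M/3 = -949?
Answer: -2561951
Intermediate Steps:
M = -2847 (M = 3*(-949) = -2847)
349 + (20 - 1*(-10))²*M = 349 + (20 - 1*(-10))²*(-2847) = 349 + (20 + 10)²*(-2847) = 349 + 30²*(-2847) = 349 + 900*(-2847) = 349 - 2562300 = -2561951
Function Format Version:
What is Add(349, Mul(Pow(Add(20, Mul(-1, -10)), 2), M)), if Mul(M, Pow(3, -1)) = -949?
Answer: -2561951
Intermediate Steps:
M = -2847 (M = Mul(3, -949) = -2847)
Add(349, Mul(Pow(Add(20, Mul(-1, -10)), 2), M)) = Add(349, Mul(Pow(Add(20, Mul(-1, -10)), 2), -2847)) = Add(349, Mul(Pow(Add(20, 10), 2), -2847)) = Add(349, Mul(Pow(30, 2), -2847)) = Add(349, Mul(900, -2847)) = Add(349, -2562300) = -2561951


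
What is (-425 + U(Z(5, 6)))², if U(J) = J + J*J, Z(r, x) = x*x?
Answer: 822649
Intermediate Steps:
Z(r, x) = x²
U(J) = J + J²
(-425 + U(Z(5, 6)))² = (-425 + 6²*(1 + 6²))² = (-425 + 36*(1 + 36))² = (-425 + 36*37)² = (-425 + 1332)² = 907² = 822649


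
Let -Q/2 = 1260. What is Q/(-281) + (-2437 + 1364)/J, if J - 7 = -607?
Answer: 1813513/168600 ≈ 10.756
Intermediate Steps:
J = -600 (J = 7 - 607 = -600)
Q = -2520 (Q = -2*1260 = -2520)
Q/(-281) + (-2437 + 1364)/J = -2520/(-281) + (-2437 + 1364)/(-600) = -2520*(-1/281) - 1073*(-1/600) = 2520/281 + 1073/600 = 1813513/168600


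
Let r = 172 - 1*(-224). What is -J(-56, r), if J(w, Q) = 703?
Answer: -703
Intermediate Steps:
r = 396 (r = 172 + 224 = 396)
-J(-56, r) = -1*703 = -703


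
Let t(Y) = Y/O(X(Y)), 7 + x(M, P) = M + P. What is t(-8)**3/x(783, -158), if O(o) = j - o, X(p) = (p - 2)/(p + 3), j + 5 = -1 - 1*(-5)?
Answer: 256/8343 ≈ 0.030684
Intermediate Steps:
x(M, P) = -7 + M + P (x(M, P) = -7 + (M + P) = -7 + M + P)
j = -1 (j = -5 + (-1 - 1*(-5)) = -5 + (-1 + 5) = -5 + 4 = -1)
X(p) = (-2 + p)/(3 + p)
O(o) = -1 - o
t(Y) = Y/(-1 - (-2 + Y)/(3 + Y))
t(-8)**3/x(783, -158) = (-1*(-8)*(3 - 8)/(1 + 2*(-8)))**3/(-7 + 783 - 158) = (-1*(-8)*(-5)/(1 - 16))**3/618 = (-1*(-8)*(-5)/(-15))**3*(1/618) = (-1*(-8)*(-1/15)*(-5))**3*(1/618) = (8/3)**3*(1/618) = (512/27)*(1/618) = 256/8343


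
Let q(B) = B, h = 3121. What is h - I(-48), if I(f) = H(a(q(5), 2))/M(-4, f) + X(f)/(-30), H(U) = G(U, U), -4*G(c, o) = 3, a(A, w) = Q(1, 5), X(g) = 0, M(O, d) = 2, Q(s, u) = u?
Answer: 24971/8 ≈ 3121.4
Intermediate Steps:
a(A, w) = 5
G(c, o) = -¾ (G(c, o) = -¼*3 = -¾)
H(U) = -¾
I(f) = -3/8 (I(f) = -¾/2 + 0/(-30) = -¾*½ + 0*(-1/30) = -3/8 + 0 = -3/8)
h - I(-48) = 3121 - 1*(-3/8) = 3121 + 3/8 = 24971/8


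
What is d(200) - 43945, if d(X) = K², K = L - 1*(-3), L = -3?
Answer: -43945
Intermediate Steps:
K = 0 (K = -3 - 1*(-3) = -3 + 3 = 0)
d(X) = 0 (d(X) = 0² = 0)
d(200) - 43945 = 0 - 43945 = -43945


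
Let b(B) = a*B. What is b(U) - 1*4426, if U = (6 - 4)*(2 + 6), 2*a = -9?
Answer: -4498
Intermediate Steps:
a = -9/2 (a = (½)*(-9) = -9/2 ≈ -4.5000)
U = 16 (U = 2*8 = 16)
b(B) = -9*B/2
b(U) - 1*4426 = -9/2*16 - 1*4426 = -72 - 4426 = -4498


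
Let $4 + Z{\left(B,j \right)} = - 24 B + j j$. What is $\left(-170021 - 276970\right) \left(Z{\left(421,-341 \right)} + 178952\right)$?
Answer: $-127448308875$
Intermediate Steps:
$Z{\left(B,j \right)} = -4 + j^{2} - 24 B$ ($Z{\left(B,j \right)} = -4 - \left(24 B - j j\right) = -4 - \left(- j^{2} + 24 B\right) = -4 + j^{2} - 24 B$)
$\left(-170021 - 276970\right) \left(Z{\left(421,-341 \right)} + 178952\right) = \left(-170021 - 276970\right) \left(\left(-4 + \left(-341\right)^{2} - 10104\right) + 178952\right) = - 446991 \left(\left(-4 + 116281 - 10104\right) + 178952\right) = - 446991 \left(106173 + 178952\right) = \left(-446991\right) 285125 = -127448308875$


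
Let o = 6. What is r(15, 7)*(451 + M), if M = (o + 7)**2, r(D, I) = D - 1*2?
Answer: 8060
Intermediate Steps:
r(D, I) = -2 + D (r(D, I) = D - 2 = -2 + D)
M = 169 (M = (6 + 7)**2 = 13**2 = 169)
r(15, 7)*(451 + M) = (-2 + 15)*(451 + 169) = 13*620 = 8060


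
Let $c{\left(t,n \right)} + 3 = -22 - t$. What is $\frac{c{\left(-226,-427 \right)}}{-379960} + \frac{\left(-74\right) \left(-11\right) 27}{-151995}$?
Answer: $- \frac{111750825}{770026936} \approx -0.14513$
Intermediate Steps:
$c{\left(t,n \right)} = -25 - t$ ($c{\left(t,n \right)} = -3 - \left(22 + t\right) = -25 - t$)
$\frac{c{\left(-226,-427 \right)}}{-379960} + \frac{\left(-74\right) \left(-11\right) 27}{-151995} = \frac{-25 - -226}{-379960} + \frac{\left(-74\right) \left(-11\right) 27}{-151995} = \left(-25 + 226\right) \left(- \frac{1}{379960}\right) + 814 \cdot 27 \left(- \frac{1}{151995}\right) = 201 \left(- \frac{1}{379960}\right) + 21978 \left(- \frac{1}{151995}\right) = - \frac{201}{379960} - \frac{7326}{50665} = - \frac{111750825}{770026936}$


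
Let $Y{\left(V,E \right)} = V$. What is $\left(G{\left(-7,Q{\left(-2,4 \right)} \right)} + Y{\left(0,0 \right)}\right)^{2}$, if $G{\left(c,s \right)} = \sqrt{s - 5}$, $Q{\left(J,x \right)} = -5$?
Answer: $-10$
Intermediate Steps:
$G{\left(c,s \right)} = \sqrt{-5 + s}$
$\left(G{\left(-7,Q{\left(-2,4 \right)} \right)} + Y{\left(0,0 \right)}\right)^{2} = \left(\sqrt{-5 - 5} + 0\right)^{2} = \left(\sqrt{-10} + 0\right)^{2} = \left(i \sqrt{10} + 0\right)^{2} = \left(i \sqrt{10}\right)^{2} = -10$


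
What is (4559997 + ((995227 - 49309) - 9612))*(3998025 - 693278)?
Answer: 18163890850341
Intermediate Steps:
(4559997 + ((995227 - 49309) - 9612))*(3998025 - 693278) = (4559997 + (945918 - 9612))*3304747 = (4559997 + 936306)*3304747 = 5496303*3304747 = 18163890850341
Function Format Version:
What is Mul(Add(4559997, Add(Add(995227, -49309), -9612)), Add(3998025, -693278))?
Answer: 18163890850341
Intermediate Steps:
Mul(Add(4559997, Add(Add(995227, -49309), -9612)), Add(3998025, -693278)) = Mul(Add(4559997, Add(945918, -9612)), 3304747) = Mul(Add(4559997, 936306), 3304747) = Mul(5496303, 3304747) = 18163890850341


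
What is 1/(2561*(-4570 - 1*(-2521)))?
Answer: -1/5247489 ≈ -1.9057e-7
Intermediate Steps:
1/(2561*(-4570 - 1*(-2521))) = 1/(2561*(-4570 + 2521)) = (1/2561)/(-2049) = (1/2561)*(-1/2049) = -1/5247489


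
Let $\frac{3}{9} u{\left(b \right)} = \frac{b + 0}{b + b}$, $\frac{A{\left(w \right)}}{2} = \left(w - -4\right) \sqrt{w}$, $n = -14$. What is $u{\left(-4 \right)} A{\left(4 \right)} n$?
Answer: $-672$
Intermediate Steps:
$A{\left(w \right)} = 2 \sqrt{w} \left(4 + w\right)$ ($A{\left(w \right)} = 2 \left(w - -4\right) \sqrt{w} = 2 \left(w + 4\right) \sqrt{w} = 2 \left(4 + w\right) \sqrt{w} = 2 \sqrt{w} \left(4 + w\right)$)
$u{\left(b \right)} = \frac{3}{2}$ ($u{\left(b \right)} = 3 \frac{b + 0}{b + b} = 3 \frac{b}{2 b} = 3 b \frac{1}{2 b} = 3 \cdot \frac{1}{2} = \frac{3}{2}$)
$u{\left(-4 \right)} A{\left(4 \right)} n = \frac{3 \cdot 2 \sqrt{4} \left(4 + 4\right)}{2} \left(-14\right) = \frac{3 \cdot 2 \cdot 2 \cdot 8}{2} \left(-14\right) = \frac{3}{2} \cdot 32 \left(-14\right) = 48 \left(-14\right) = -672$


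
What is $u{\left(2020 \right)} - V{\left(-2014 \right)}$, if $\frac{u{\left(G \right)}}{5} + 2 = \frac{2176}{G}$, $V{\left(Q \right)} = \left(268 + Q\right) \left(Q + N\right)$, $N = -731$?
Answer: $- \frac{484070236}{101} \approx -4.7928 \cdot 10^{6}$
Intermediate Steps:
$V{\left(Q \right)} = \left(-731 + Q\right) \left(268 + Q\right)$ ($V{\left(Q \right)} = \left(268 + Q\right) \left(Q - 731\right) = \left(268 + Q\right) \left(-731 + Q\right) = \left(-731 + Q\right) \left(268 + Q\right)$)
$u{\left(G \right)} = -10 + \frac{10880}{G}$ ($u{\left(G \right)} = -10 + 5 \frac{2176}{G} = -10 + \frac{10880}{G}$)
$u{\left(2020 \right)} - V{\left(-2014 \right)} = \left(-10 + \frac{10880}{2020}\right) - \left(-195908 + \left(-2014\right)^{2} - -932482\right) = \left(-10 + 10880 \cdot \frac{1}{2020}\right) - \left(-195908 + 4056196 + 932482\right) = \left(-10 + \frac{544}{101}\right) - 4792770 = - \frac{466}{101} - 4792770 = - \frac{484070236}{101}$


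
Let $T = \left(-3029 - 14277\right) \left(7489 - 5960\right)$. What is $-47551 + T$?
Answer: $-26508425$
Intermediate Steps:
$T = -26460874$ ($T = \left(-17306\right) 1529 = -26460874$)
$-47551 + T = -47551 - 26460874 = -26508425$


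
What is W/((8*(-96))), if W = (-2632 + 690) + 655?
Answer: 429/256 ≈ 1.6758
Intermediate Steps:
W = -1287 (W = -1942 + 655 = -1287)
W/((8*(-96))) = -1287/(8*(-96)) = -1287/(-768) = -1287*(-1/768) = 429/256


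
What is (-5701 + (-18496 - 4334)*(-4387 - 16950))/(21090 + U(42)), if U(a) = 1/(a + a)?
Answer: 40917912756/1771561 ≈ 23097.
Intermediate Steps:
U(a) = 1/(2*a)
(-5701 + (-18496 - 4334)*(-4387 - 16950))/(21090 + U(42)) = (-5701 + (-18496 - 4334)*(-4387 - 16950))/(21090 + (½)/42) = (-5701 - 22830*(-21337))/(21090 + (½)*(1/42)) = (-5701 + 487123710)/(21090 + 1/84) = 487118009/(1771561/84) = 487118009*(84/1771561) = 40917912756/1771561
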